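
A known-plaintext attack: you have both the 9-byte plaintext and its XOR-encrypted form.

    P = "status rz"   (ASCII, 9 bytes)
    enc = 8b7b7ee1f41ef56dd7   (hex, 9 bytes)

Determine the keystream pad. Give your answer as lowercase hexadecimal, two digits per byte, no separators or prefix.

Since enc = P ⊕ pad, XORing both sides with P gives pad = P ⊕ enc.
73 ⊕ 8b = f8
74 ⊕ 7b = 0f
61 ⊕ 7e = 1f
74 ⊕ e1 = 95
75 ⊕ f4 = 81
73 ⊕ 1e = 6d
20 ⊕ f5 = d5
72 ⊕ 6d = 1f
7a ⊕ d7 = ad

f80f1f95816dd51fad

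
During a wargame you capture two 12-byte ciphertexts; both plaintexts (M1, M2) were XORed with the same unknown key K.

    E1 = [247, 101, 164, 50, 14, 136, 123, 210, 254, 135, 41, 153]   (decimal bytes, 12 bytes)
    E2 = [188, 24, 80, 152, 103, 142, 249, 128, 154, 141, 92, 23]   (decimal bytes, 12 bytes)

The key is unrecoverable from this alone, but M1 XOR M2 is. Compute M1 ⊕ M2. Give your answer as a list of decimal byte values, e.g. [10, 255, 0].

E1 ⊕ E2 = (M1 ⊕ K) ⊕ (M2 ⊕ K) = M1 ⊕ M2 — the shared key cancels under XOR.
f7 XOR bc = 4b
65 XOR 18 = 7d
a4 XOR 50 = f4
32 XOR 98 = aa
0e XOR 67 = 69
88 XOR 8e = 06
7b XOR f9 = 82
d2 XOR 80 = 52
fe XOR 9a = 64
87 XOR 8d = 0a
29 XOR 5c = 75
99 XOR 17 = 8e

[75, 125, 244, 170, 105, 6, 130, 82, 100, 10, 117, 142]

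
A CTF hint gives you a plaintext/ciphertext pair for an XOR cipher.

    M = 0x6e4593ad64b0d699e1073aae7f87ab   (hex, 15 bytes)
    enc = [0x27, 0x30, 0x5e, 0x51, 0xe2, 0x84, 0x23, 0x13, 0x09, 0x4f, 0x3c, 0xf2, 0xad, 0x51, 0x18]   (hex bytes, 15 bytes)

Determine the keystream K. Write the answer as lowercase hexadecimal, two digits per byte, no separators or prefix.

4975cdfc8634f58ae848065cd2d6b3

Since enc = M ⊕ K, XORing both sides with M gives K = M ⊕ enc.
6e xor 27 = 49
45 xor 30 = 75
93 xor 5e = cd
ad xor 51 = fc
64 xor e2 = 86
b0 xor 84 = 34
d6 xor 23 = f5
99 xor 13 = 8a
e1 xor 09 = e8
07 xor 4f = 48
3a xor 3c = 06
ae xor f2 = 5c
7f xor ad = d2
87 xor 51 = d6
ab xor 18 = b3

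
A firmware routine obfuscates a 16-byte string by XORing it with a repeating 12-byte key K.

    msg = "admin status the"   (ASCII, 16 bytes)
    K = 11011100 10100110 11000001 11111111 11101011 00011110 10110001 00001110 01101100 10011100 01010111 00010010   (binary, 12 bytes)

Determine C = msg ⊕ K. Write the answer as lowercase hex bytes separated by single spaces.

bd c2 ac 96 85 3e c2 7a 0d e8 22 61 fc d2 a9 9a

The 12-byte key repeats, so the effective keystream is dc a6 c1 ff eb 1e b1 0e 6c 9c 57 12 dc a6 c1 ff.
byte 0: 61 ⊕ dc = bd
byte 1: 64 ⊕ a6 = c2
byte 2: 6d ⊕ c1 = ac
byte 3: 69 ⊕ ff = 96
byte 4: 6e ⊕ eb = 85
byte 5: 20 ⊕ 1e = 3e
byte 6: 73 ⊕ b1 = c2
byte 7: 74 ⊕ 0e = 7a
byte 8: 61 ⊕ 6c = 0d
byte 9: 74 ⊕ 9c = e8
byte 10: 75 ⊕ 57 = 22
byte 11: 73 ⊕ 12 = 61
byte 12: 20 ⊕ dc = fc
byte 13: 74 ⊕ a6 = d2
byte 14: 68 ⊕ c1 = a9
byte 15: 65 ⊕ ff = 9a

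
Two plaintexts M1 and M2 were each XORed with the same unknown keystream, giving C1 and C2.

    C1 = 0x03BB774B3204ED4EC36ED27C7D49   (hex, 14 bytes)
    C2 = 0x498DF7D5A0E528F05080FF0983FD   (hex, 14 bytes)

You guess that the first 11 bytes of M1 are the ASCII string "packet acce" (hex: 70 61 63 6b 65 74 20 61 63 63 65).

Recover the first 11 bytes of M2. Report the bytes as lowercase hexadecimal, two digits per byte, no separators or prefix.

First, C1 ⊕ C2 = (M1 ⊕ K) ⊕ (M2 ⊕ K) = M1 ⊕ M2, so the key drops out. Then M2 = (M1 ⊕ M2) ⊕ M1 over the first 11 bytes.
byte 0: (03 XOR 49) XOR 70 = 4a XOR 70 = 3a
byte 1: (bb XOR 8d) XOR 61 = 36 XOR 61 = 57
byte 2: (77 XOR f7) XOR 63 = 80 XOR 63 = e3
byte 3: (4b XOR d5) XOR 6b = 9e XOR 6b = f5
byte 4: (32 XOR a0) XOR 65 = 92 XOR 65 = f7
byte 5: (04 XOR e5) XOR 74 = e1 XOR 74 = 95
byte 6: (ed XOR 28) XOR 20 = c5 XOR 20 = e5
byte 7: (4e XOR f0) XOR 61 = be XOR 61 = df
byte 8: (c3 XOR 50) XOR 63 = 93 XOR 63 = f0
byte 9: (6e XOR 80) XOR 63 = ee XOR 63 = 8d
byte 10: (d2 XOR ff) XOR 65 = 2d XOR 65 = 48

3a57e3f5f795e5dff08d48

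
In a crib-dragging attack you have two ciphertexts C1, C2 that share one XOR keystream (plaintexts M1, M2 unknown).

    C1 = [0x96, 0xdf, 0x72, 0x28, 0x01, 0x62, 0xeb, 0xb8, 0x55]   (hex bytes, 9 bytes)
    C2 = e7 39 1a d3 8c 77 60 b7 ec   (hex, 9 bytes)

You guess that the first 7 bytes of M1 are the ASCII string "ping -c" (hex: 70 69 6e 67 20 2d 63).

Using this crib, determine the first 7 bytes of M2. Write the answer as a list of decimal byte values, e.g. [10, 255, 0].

First, C1 ⊕ C2 = (M1 ⊕ K) ⊕ (M2 ⊕ K) = M1 ⊕ M2, so the key drops out. Then M2 = (M1 ⊕ M2) ⊕ M1 over the first 7 bytes.
byte 0: (96 ^ e7) ^ 70 = 71 ^ 70 = 01
byte 1: (df ^ 39) ^ 69 = e6 ^ 69 = 8f
byte 2: (72 ^ 1a) ^ 6e = 68 ^ 6e = 06
byte 3: (28 ^ d3) ^ 67 = fb ^ 67 = 9c
byte 4: (01 ^ 8c) ^ 20 = 8d ^ 20 = ad
byte 5: (62 ^ 77) ^ 2d = 15 ^ 2d = 38
byte 6: (eb ^ 60) ^ 63 = 8b ^ 63 = e8

[1, 143, 6, 156, 173, 56, 232]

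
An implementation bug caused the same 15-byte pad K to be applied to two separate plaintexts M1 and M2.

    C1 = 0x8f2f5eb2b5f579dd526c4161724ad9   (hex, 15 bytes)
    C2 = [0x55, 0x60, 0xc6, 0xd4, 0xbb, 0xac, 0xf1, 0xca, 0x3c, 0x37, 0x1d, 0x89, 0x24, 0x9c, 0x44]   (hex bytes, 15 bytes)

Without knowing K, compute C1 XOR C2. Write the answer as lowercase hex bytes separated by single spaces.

C1 ⊕ C2 = (M1 ⊕ K) ⊕ (M2 ⊕ K) = M1 ⊕ M2 — the shared key cancels under XOR.
8f XOR 55 = da
2f XOR 60 = 4f
5e XOR c6 = 98
b2 XOR d4 = 66
b5 XOR bb = 0e
f5 XOR ac = 59
79 XOR f1 = 88
dd XOR ca = 17
52 XOR 3c = 6e
6c XOR 37 = 5b
41 XOR 1d = 5c
61 XOR 89 = e8
72 XOR 24 = 56
4a XOR 9c = d6
d9 XOR 44 = 9d

da 4f 98 66 0e 59 88 17 6e 5b 5c e8 56 d6 9d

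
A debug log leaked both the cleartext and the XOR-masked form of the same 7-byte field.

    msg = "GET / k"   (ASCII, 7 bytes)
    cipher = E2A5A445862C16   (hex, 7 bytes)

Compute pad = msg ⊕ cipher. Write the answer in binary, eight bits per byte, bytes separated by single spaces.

10100101 11100000 11110000 01100101 10101001 00001100 01111101

Since cipher = msg ⊕ pad, XORing both sides with msg gives pad = msg ⊕ cipher.
47 ⊕ e2 = a5
45 ⊕ a5 = e0
54 ⊕ a4 = f0
20 ⊕ 45 = 65
2f ⊕ 86 = a9
20 ⊕ 2c = 0c
6b ⊕ 16 = 7d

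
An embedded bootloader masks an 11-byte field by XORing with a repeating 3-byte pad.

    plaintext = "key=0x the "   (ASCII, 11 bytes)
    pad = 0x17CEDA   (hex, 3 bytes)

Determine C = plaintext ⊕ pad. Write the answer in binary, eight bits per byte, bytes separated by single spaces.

01111100 10101011 10100011 00101010 11111110 10100010 00110111 10111010 10110010 01110010 11101110

The 3-byte key repeats, so the effective keystream is 17 ce da 17 ce da 17 ce da 17 ce.
byte 0: 107 XOR  23 = 124
byte 1: 101 XOR 206 = 171
byte 2: 121 XOR 218 = 163
byte 3:  61 XOR  23 =  42
byte 4:  48 XOR 206 = 254
byte 5: 120 XOR 218 = 162
byte 6:  32 XOR  23 =  55
byte 7: 116 XOR 206 = 186
byte 8: 104 XOR 218 = 178
byte 9: 101 XOR  23 = 114
byte 10:  32 XOR 206 = 238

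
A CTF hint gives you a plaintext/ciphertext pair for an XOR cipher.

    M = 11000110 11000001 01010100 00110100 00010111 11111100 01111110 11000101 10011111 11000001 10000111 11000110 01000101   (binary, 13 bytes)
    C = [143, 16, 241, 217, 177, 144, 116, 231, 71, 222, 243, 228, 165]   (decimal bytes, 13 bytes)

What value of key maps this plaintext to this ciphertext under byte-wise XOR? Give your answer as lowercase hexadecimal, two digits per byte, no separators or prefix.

49d1a5eda66c0a22d81f7422e0

Since C = M ⊕ key, XORing both sides with M gives key = M ⊕ C.
198 ^ 143 =  73
193 ^  16 = 209
 84 ^ 241 = 165
 52 ^ 217 = 237
 23 ^ 177 = 166
252 ^ 144 = 108
126 ^ 116 =  10
197 ^ 231 =  34
159 ^  71 = 216
193 ^ 222 =  31
135 ^ 243 = 116
198 ^ 228 =  34
 69 ^ 165 = 224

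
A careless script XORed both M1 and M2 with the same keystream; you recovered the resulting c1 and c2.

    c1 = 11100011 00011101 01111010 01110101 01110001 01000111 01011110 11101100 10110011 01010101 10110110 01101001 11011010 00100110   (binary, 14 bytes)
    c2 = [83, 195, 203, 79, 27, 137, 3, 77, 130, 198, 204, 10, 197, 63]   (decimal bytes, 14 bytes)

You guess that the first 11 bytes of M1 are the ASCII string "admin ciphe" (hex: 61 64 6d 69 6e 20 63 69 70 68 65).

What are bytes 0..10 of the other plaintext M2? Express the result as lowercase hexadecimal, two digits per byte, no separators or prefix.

d1badc5304ee3ec841fb1f

First, c1 ⊕ c2 = (M1 ⊕ K) ⊕ (M2 ⊕ K) = M1 ⊕ M2, so the key drops out. Then M2 = (M1 ⊕ M2) ⊕ M1 over the first 11 bytes.
byte 0: (e3 ^ 53) ^ 61 = b0 ^ 61 = d1
byte 1: (1d ^ c3) ^ 64 = de ^ 64 = ba
byte 2: (7a ^ cb) ^ 6d = b1 ^ 6d = dc
byte 3: (75 ^ 4f) ^ 69 = 3a ^ 69 = 53
byte 4: (71 ^ 1b) ^ 6e = 6a ^ 6e = 04
byte 5: (47 ^ 89) ^ 20 = ce ^ 20 = ee
byte 6: (5e ^ 03) ^ 63 = 5d ^ 63 = 3e
byte 7: (ec ^ 4d) ^ 69 = a1 ^ 69 = c8
byte 8: (b3 ^ 82) ^ 70 = 31 ^ 70 = 41
byte 9: (55 ^ c6) ^ 68 = 93 ^ 68 = fb
byte 10: (b6 ^ cc) ^ 65 = 7a ^ 65 = 1f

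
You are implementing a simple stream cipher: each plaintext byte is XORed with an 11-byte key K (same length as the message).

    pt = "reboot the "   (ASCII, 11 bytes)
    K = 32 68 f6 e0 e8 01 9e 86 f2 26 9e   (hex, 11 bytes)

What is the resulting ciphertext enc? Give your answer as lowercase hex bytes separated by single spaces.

40 0d 94 8f 87 75 be f2 9a 43 be

01110010 ⊕ 00110010 = 01000000
01100101 ⊕ 01101000 = 00001101
01100010 ⊕ 11110110 = 10010100
01101111 ⊕ 11100000 = 10001111
01101111 ⊕ 11101000 = 10000111
01110100 ⊕ 00000001 = 01110101
00100000 ⊕ 10011110 = 10111110
01110100 ⊕ 10000110 = 11110010
01101000 ⊕ 11110010 = 10011010
01100101 ⊕ 00100110 = 01000011
00100000 ⊕ 10011110 = 10111110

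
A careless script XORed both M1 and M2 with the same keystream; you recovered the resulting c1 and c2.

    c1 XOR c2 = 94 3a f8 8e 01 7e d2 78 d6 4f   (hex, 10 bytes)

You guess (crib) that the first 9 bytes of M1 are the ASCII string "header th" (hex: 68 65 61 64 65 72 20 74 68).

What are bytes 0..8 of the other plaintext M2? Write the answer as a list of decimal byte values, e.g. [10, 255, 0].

Since c1 ⊕ c2 = M1 ⊕ M2, XORing with the guessed M1 bytes yields the corresponding M2 bytes: M2 = (c1 ⊕ c2) ⊕ M1.
148 ⊕ 104 = 252
 58 ⊕ 101 =  95
248 ⊕  97 = 153
142 ⊕ 100 = 234
  1 ⊕ 101 = 100
126 ⊕ 114 =  12
210 ⊕  32 = 242
120 ⊕ 116 =  12
214 ⊕ 104 = 190

[252, 95, 153, 234, 100, 12, 242, 12, 190]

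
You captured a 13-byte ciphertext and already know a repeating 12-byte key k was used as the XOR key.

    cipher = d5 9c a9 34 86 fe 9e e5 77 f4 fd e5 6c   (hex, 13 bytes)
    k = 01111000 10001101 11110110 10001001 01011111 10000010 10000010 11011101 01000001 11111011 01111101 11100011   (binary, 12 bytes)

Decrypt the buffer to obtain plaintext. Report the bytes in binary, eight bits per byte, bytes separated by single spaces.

The 12-byte key repeats, so the effective keystream is 78 8d f6 89 5f 82 82 dd 41 fb 7d e3 78.
byte 0: 213 ^ 120 = 173
byte 1: 156 ^ 141 =  17
byte 2: 169 ^ 246 =  95
byte 3:  52 ^ 137 = 189
byte 4: 134 ^  95 = 217
byte 5: 254 ^ 130 = 124
byte 6: 158 ^ 130 =  28
byte 7: 229 ^ 221 =  56
byte 8: 119 ^  65 =  54
byte 9: 244 ^ 251 =  15
byte 10: 253 ^ 125 = 128
byte 11: 229 ^ 227 =   6
byte 12: 108 ^ 120 =  20

10101101 00010001 01011111 10111101 11011001 01111100 00011100 00111000 00110110 00001111 10000000 00000110 00010100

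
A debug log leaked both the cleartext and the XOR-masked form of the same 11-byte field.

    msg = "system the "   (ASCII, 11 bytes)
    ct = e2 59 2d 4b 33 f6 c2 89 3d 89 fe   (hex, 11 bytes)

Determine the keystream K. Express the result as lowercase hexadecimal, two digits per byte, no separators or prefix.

Since ct = msg ⊕ K, XORing both sides with msg gives K = msg ⊕ ct.
73 ^ e2 = 91
79 ^ 59 = 20
73 ^ 2d = 5e
74 ^ 4b = 3f
65 ^ 33 = 56
6d ^ f6 = 9b
20 ^ c2 = e2
74 ^ 89 = fd
68 ^ 3d = 55
65 ^ 89 = ec
20 ^ fe = de

91205e3f569be2fd55ecde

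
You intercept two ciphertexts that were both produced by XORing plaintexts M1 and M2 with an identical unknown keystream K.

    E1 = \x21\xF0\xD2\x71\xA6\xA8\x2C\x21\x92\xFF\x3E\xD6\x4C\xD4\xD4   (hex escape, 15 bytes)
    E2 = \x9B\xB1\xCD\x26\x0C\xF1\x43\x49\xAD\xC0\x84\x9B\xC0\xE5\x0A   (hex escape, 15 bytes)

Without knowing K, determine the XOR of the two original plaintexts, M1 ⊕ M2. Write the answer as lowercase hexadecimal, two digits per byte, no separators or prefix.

E1 ⊕ E2 = (M1 ⊕ K) ⊕ (M2 ⊕ K) = M1 ⊕ M2 — the shared key cancels under XOR.
21 ⊕ 9b = ba
f0 ⊕ b1 = 41
d2 ⊕ cd = 1f
71 ⊕ 26 = 57
a6 ⊕ 0c = aa
a8 ⊕ f1 = 59
2c ⊕ 43 = 6f
21 ⊕ 49 = 68
92 ⊕ ad = 3f
ff ⊕ c0 = 3f
3e ⊕ 84 = ba
d6 ⊕ 9b = 4d
4c ⊕ c0 = 8c
d4 ⊕ e5 = 31
d4 ⊕ 0a = de

ba411f57aa596f683f3fba4d8c31de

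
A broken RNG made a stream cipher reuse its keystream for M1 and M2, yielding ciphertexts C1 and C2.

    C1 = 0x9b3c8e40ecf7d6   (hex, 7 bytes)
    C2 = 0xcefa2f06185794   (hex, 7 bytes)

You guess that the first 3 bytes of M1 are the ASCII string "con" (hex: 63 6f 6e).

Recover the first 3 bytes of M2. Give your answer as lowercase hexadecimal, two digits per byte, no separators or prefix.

First, C1 ⊕ C2 = (M1 ⊕ K) ⊕ (M2 ⊕ K) = M1 ⊕ M2, so the key drops out. Then M2 = (M1 ⊕ M2) ⊕ M1 over the first 3 bytes.
byte 0: (9b xor ce) xor 63 = 55 xor 63 = 36
byte 1: (3c xor fa) xor 6f = c6 xor 6f = a9
byte 2: (8e xor 2f) xor 6e = a1 xor 6e = cf

36a9cf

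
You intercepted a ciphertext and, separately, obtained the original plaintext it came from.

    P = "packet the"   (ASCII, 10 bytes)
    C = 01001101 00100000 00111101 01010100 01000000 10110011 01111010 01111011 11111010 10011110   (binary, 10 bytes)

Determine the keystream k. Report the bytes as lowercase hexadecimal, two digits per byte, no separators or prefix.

3d415e3f25c75a0f92fb

Since C = P ⊕ k, XORing both sides with P gives k = P ⊕ C.
70 xor 4d = 3d
61 xor 20 = 41
63 xor 3d = 5e
6b xor 54 = 3f
65 xor 40 = 25
74 xor b3 = c7
20 xor 7a = 5a
74 xor 7b = 0f
68 xor fa = 92
65 xor 9e = fb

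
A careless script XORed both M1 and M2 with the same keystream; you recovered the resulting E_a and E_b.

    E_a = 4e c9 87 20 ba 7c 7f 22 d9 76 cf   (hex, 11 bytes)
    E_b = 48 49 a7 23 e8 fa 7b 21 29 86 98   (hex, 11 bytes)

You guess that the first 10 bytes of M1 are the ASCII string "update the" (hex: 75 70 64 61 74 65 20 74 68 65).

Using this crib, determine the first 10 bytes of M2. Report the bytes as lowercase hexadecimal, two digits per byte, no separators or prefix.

73f0446226e324779895

First, E_a ⊕ E_b = (M1 ⊕ K) ⊕ (M2 ⊕ K) = M1 ⊕ M2, so the key drops out. Then M2 = (M1 ⊕ M2) ⊕ M1 over the first 10 bytes.
byte 0: (4e XOR 48) XOR 75 = 06 XOR 75 = 73
byte 1: (c9 XOR 49) XOR 70 = 80 XOR 70 = f0
byte 2: (87 XOR a7) XOR 64 = 20 XOR 64 = 44
byte 3: (20 XOR 23) XOR 61 = 03 XOR 61 = 62
byte 4: (ba XOR e8) XOR 74 = 52 XOR 74 = 26
byte 5: (7c XOR fa) XOR 65 = 86 XOR 65 = e3
byte 6: (7f XOR 7b) XOR 20 = 04 XOR 20 = 24
byte 7: (22 XOR 21) XOR 74 = 03 XOR 74 = 77
byte 8: (d9 XOR 29) XOR 68 = f0 XOR 68 = 98
byte 9: (76 XOR 86) XOR 65 = f0 XOR 65 = 95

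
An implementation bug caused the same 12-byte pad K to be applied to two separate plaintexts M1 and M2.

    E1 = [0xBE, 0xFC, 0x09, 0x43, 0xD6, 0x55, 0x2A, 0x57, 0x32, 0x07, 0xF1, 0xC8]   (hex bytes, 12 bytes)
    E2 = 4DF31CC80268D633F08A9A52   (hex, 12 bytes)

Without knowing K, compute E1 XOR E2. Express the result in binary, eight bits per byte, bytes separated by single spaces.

E1 ⊕ E2 = (M1 ⊕ K) ⊕ (M2 ⊕ K) = M1 ⊕ M2 — the shared key cancels under XOR.
be XOR 4d = f3
fc XOR f3 = 0f
09 XOR 1c = 15
43 XOR c8 = 8b
d6 XOR 02 = d4
55 XOR 68 = 3d
2a XOR d6 = fc
57 XOR 33 = 64
32 XOR f0 = c2
07 XOR 8a = 8d
f1 XOR 9a = 6b
c8 XOR 52 = 9a

11110011 00001111 00010101 10001011 11010100 00111101 11111100 01100100 11000010 10001101 01101011 10011010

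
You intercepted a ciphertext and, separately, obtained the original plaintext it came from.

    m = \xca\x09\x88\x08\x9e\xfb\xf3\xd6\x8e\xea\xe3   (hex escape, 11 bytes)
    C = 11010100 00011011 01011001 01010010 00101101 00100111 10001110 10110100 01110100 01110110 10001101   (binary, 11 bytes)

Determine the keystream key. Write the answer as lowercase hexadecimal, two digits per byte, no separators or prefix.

1e12d15ab3dc7d62fa9c6e

Since C = m ⊕ key, XORing both sides with m gives key = m ⊕ C.
byte 0: ca xor d4 = 1e
byte 1: 09 xor 1b = 12
byte 2: 88 xor 59 = d1
byte 3: 08 xor 52 = 5a
byte 4: 9e xor 2d = b3
byte 5: fb xor 27 = dc
byte 6: f3 xor 8e = 7d
byte 7: d6 xor b4 = 62
byte 8: 8e xor 74 = fa
byte 9: ea xor 76 = 9c
byte 10: e3 xor 8d = 6e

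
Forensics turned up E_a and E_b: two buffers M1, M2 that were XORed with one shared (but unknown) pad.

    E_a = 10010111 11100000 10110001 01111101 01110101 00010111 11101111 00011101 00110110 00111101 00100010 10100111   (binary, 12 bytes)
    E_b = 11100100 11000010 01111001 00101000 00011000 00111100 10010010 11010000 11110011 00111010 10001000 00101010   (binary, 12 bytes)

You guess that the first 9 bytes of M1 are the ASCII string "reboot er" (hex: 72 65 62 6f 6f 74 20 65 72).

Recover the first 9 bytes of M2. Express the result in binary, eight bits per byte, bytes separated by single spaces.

00000001 01000111 10101010 00111010 00000010 01011111 01011101 10101000 10110111

First, E_a ⊕ E_b = (M1 ⊕ K) ⊕ (M2 ⊕ K) = M1 ⊕ M2, so the key drops out. Then M2 = (M1 ⊕ M2) ⊕ M1 over the first 9 bytes.
byte 0: (97 xor e4) xor 72 = 73 xor 72 = 01
byte 1: (e0 xor c2) xor 65 = 22 xor 65 = 47
byte 2: (b1 xor 79) xor 62 = c8 xor 62 = aa
byte 3: (7d xor 28) xor 6f = 55 xor 6f = 3a
byte 4: (75 xor 18) xor 6f = 6d xor 6f = 02
byte 5: (17 xor 3c) xor 74 = 2b xor 74 = 5f
byte 6: (ef xor 92) xor 20 = 7d xor 20 = 5d
byte 7: (1d xor d0) xor 65 = cd xor 65 = a8
byte 8: (36 xor f3) xor 72 = c5 xor 72 = b7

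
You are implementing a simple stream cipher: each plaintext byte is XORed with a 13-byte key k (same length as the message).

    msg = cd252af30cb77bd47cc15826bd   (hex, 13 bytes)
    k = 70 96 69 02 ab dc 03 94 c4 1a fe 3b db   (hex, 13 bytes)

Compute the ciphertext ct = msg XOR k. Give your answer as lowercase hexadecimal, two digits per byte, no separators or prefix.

XOR is its own inverse, so applying the key byte-wise gives the result directly.
byte 0: cd XOR 70 = bd
byte 1: 25 XOR 96 = b3
byte 2: 2a XOR 69 = 43
byte 3: f3 XOR 02 = f1
byte 4: 0c XOR ab = a7
byte 5: b7 XOR dc = 6b
byte 6: 7b XOR 03 = 78
byte 7: d4 XOR 94 = 40
byte 8: 7c XOR c4 = b8
byte 9: c1 XOR 1a = db
byte 10: 58 XOR fe = a6
byte 11: 26 XOR 3b = 1d
byte 12: bd XOR db = 66

bdb343f1a76b7840b8dba61d66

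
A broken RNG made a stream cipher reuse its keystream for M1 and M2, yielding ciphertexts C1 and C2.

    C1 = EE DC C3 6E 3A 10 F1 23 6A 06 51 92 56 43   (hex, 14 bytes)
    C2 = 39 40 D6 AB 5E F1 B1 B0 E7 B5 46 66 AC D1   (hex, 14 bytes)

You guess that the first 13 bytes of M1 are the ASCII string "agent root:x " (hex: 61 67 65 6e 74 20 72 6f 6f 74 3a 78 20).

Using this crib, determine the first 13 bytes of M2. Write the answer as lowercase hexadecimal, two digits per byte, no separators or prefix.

b6fb70ab10c132fce2c72d8cda

First, C1 ⊕ C2 = (M1 ⊕ K) ⊕ (M2 ⊕ K) = M1 ⊕ M2, so the key drops out. Then M2 = (M1 ⊕ M2) ⊕ M1 over the first 13 bytes.
byte 0: (ee XOR 39) XOR 61 = d7 XOR 61 = b6
byte 1: (dc XOR 40) XOR 67 = 9c XOR 67 = fb
byte 2: (c3 XOR d6) XOR 65 = 15 XOR 65 = 70
byte 3: (6e XOR ab) XOR 6e = c5 XOR 6e = ab
byte 4: (3a XOR 5e) XOR 74 = 64 XOR 74 = 10
byte 5: (10 XOR f1) XOR 20 = e1 XOR 20 = c1
byte 6: (f1 XOR b1) XOR 72 = 40 XOR 72 = 32
byte 7: (23 XOR b0) XOR 6f = 93 XOR 6f = fc
byte 8: (6a XOR e7) XOR 6f = 8d XOR 6f = e2
byte 9: (06 XOR b5) XOR 74 = b3 XOR 74 = c7
byte 10: (51 XOR 46) XOR 3a = 17 XOR 3a = 2d
byte 11: (92 XOR 66) XOR 78 = f4 XOR 78 = 8c
byte 12: (56 XOR ac) XOR 20 = fa XOR 20 = da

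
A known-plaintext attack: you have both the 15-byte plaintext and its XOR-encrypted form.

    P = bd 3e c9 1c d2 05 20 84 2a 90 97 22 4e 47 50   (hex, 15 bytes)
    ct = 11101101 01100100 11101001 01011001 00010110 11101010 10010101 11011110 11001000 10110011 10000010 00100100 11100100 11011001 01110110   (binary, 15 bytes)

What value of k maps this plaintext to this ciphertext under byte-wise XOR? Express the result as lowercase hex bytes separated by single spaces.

Since ct = P ⊕ k, XORing both sides with P gives k = P ⊕ ct.
189 ⊕ 237 =  80
 62 ⊕ 100 =  90
201 ⊕ 233 =  32
 28 ⊕  89 =  69
210 ⊕  22 = 196
  5 ⊕ 234 = 239
 32 ⊕ 149 = 181
132 ⊕ 222 =  90
 42 ⊕ 200 = 226
144 ⊕ 179 =  35
151 ⊕ 130 =  21
 34 ⊕  36 =   6
 78 ⊕ 228 = 170
 71 ⊕ 217 = 158
 80 ⊕ 118 =  38

50 5a 20 45 c4 ef b5 5a e2 23 15 06 aa 9e 26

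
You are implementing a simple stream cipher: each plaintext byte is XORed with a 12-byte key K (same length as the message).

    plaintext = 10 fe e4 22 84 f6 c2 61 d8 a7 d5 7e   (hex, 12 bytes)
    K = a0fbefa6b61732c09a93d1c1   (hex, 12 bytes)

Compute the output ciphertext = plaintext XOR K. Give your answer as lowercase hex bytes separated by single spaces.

b0 05 0b 84 32 e1 f0 a1 42 34 04 bf

XOR is its own inverse, so applying the key byte-wise gives the result directly.
byte 0: 00010000 XOR 10100000 = 10110000
byte 1: 11111110 XOR 11111011 = 00000101
byte 2: 11100100 XOR 11101111 = 00001011
byte 3: 00100010 XOR 10100110 = 10000100
byte 4: 10000100 XOR 10110110 = 00110010
byte 5: 11110110 XOR 00010111 = 11100001
byte 6: 11000010 XOR 00110010 = 11110000
byte 7: 01100001 XOR 11000000 = 10100001
byte 8: 11011000 XOR 10011010 = 01000010
byte 9: 10100111 XOR 10010011 = 00110100
byte 10: 11010101 XOR 11010001 = 00000100
byte 11: 01111110 XOR 11000001 = 10111111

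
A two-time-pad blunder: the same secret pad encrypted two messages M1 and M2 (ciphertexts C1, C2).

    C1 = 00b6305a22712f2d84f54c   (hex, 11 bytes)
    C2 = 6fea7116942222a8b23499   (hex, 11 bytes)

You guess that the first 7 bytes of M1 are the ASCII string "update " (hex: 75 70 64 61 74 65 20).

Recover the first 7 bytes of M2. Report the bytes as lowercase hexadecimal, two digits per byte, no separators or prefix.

1a2c252dc2362d

First, C1 ⊕ C2 = (M1 ⊕ K) ⊕ (M2 ⊕ K) = M1 ⊕ M2, so the key drops out. Then M2 = (M1 ⊕ M2) ⊕ M1 over the first 7 bytes.
byte 0: (00 XOR 6f) XOR 75 = 6f XOR 75 = 1a
byte 1: (b6 XOR ea) XOR 70 = 5c XOR 70 = 2c
byte 2: (30 XOR 71) XOR 64 = 41 XOR 64 = 25
byte 3: (5a XOR 16) XOR 61 = 4c XOR 61 = 2d
byte 4: (22 XOR 94) XOR 74 = b6 XOR 74 = c2
byte 5: (71 XOR 22) XOR 65 = 53 XOR 65 = 36
byte 6: (2f XOR 22) XOR 20 = 0d XOR 20 = 2d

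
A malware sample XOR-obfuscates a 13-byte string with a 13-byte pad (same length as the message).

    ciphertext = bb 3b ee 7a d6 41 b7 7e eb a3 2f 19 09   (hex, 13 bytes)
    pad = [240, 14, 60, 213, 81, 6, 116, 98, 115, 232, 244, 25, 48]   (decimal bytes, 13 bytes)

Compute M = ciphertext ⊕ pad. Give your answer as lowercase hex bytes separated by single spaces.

10111011 ⊕ 11110000 = 01001011
00111011 ⊕ 00001110 = 00110101
11101110 ⊕ 00111100 = 11010010
01111010 ⊕ 11010101 = 10101111
11010110 ⊕ 01010001 = 10000111
01000001 ⊕ 00000110 = 01000111
10110111 ⊕ 01110100 = 11000011
01111110 ⊕ 01100010 = 00011100
11101011 ⊕ 01110011 = 10011000
10100011 ⊕ 11101000 = 01001011
00101111 ⊕ 11110100 = 11011011
00011001 ⊕ 00011001 = 00000000
00001001 ⊕ 00110000 = 00111001

4b 35 d2 af 87 47 c3 1c 98 4b db 00 39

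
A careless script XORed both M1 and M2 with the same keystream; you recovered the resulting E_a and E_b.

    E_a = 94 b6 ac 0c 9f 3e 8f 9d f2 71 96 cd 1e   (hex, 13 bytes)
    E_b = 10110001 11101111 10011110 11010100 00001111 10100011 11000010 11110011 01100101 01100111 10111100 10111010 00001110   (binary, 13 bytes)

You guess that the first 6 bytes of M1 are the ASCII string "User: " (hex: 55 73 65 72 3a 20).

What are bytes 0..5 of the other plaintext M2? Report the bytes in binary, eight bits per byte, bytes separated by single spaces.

01110000 00101010 01010111 10101010 10101010 10111101

First, E_a ⊕ E_b = (M1 ⊕ K) ⊕ (M2 ⊕ K) = M1 ⊕ M2, so the key drops out. Then M2 = (M1 ⊕ M2) ⊕ M1 over the first 6 bytes.
byte 0: (94 XOR b1) XOR 55 = 25 XOR 55 = 70
byte 1: (b6 XOR ef) XOR 73 = 59 XOR 73 = 2a
byte 2: (ac XOR 9e) XOR 65 = 32 XOR 65 = 57
byte 3: (0c XOR d4) XOR 72 = d8 XOR 72 = aa
byte 4: (9f XOR 0f) XOR 3a = 90 XOR 3a = aa
byte 5: (3e XOR a3) XOR 20 = 9d XOR 20 = bd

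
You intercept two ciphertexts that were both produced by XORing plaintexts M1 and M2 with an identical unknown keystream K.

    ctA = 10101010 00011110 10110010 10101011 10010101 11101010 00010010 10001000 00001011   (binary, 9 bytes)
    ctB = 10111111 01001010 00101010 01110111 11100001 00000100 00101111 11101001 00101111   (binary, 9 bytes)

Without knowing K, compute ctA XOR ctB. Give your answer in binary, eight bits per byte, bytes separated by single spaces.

ctA ⊕ ctB = (M1 ⊕ K) ⊕ (M2 ⊕ K) = M1 ⊕ M2 — the shared key cancels under XOR.
10101010 ^ 10111111 = 00010101
00011110 ^ 01001010 = 01010100
10110010 ^ 00101010 = 10011000
10101011 ^ 01110111 = 11011100
10010101 ^ 11100001 = 01110100
11101010 ^ 00000100 = 11101110
00010010 ^ 00101111 = 00111101
10001000 ^ 11101001 = 01100001
00001011 ^ 00101111 = 00100100

00010101 01010100 10011000 11011100 01110100 11101110 00111101 01100001 00100100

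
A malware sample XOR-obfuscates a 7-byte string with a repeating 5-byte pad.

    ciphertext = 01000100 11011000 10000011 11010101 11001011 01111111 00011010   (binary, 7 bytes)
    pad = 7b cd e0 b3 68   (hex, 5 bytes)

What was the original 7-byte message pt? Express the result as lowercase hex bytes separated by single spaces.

The 5-byte key repeats, so the effective keystream is 7b cd e0 b3 68 7b cd.
byte 0: 44 xor 7b = 3f
byte 1: d8 xor cd = 15
byte 2: 83 xor e0 = 63
byte 3: d5 xor b3 = 66
byte 4: cb xor 68 = a3
byte 5: 7f xor 7b = 04
byte 6: 1a xor cd = d7

3f 15 63 66 a3 04 d7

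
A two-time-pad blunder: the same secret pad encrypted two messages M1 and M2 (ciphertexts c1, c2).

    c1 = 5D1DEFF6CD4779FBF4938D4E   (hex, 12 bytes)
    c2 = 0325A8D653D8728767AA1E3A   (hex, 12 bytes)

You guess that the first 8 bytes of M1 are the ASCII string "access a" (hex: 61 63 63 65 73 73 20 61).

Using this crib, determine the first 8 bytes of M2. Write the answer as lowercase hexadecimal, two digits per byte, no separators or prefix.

3f5b2445edec2b1d

First, c1 ⊕ c2 = (M1 ⊕ K) ⊕ (M2 ⊕ K) = M1 ⊕ M2, so the key drops out. Then M2 = (M1 ⊕ M2) ⊕ M1 over the first 8 bytes.
byte 0: (5d ⊕ 03) ⊕ 61 = 5e ⊕ 61 = 3f
byte 1: (1d ⊕ 25) ⊕ 63 = 38 ⊕ 63 = 5b
byte 2: (ef ⊕ a8) ⊕ 63 = 47 ⊕ 63 = 24
byte 3: (f6 ⊕ d6) ⊕ 65 = 20 ⊕ 65 = 45
byte 4: (cd ⊕ 53) ⊕ 73 = 9e ⊕ 73 = ed
byte 5: (47 ⊕ d8) ⊕ 73 = 9f ⊕ 73 = ec
byte 6: (79 ⊕ 72) ⊕ 20 = 0b ⊕ 20 = 2b
byte 7: (fb ⊕ 87) ⊕ 61 = 7c ⊕ 61 = 1d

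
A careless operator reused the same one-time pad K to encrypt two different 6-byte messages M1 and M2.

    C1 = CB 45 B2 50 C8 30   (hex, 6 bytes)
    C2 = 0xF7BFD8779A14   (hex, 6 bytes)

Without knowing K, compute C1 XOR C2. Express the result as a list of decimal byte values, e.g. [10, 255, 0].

[60, 250, 106, 39, 82, 36]

C1 ⊕ C2 = (M1 ⊕ K) ⊕ (M2 ⊕ K) = M1 ⊕ M2 — the shared key cancels under XOR.
cb ^ f7 = 3c
45 ^ bf = fa
b2 ^ d8 = 6a
50 ^ 77 = 27
c8 ^ 9a = 52
30 ^ 14 = 24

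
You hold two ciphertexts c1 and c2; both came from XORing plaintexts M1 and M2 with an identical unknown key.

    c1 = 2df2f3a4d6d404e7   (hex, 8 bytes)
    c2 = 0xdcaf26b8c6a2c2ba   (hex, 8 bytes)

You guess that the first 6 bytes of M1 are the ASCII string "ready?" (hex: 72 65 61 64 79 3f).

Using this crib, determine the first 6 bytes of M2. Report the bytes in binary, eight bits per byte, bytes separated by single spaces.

10000011 00111000 10110100 01111000 01101001 01001001

First, c1 ⊕ c2 = (M1 ⊕ K) ⊕ (M2 ⊕ K) = M1 ⊕ M2, so the key drops out. Then M2 = (M1 ⊕ M2) ⊕ M1 over the first 6 bytes.
byte 0: (2d ^ dc) ^ 72 = f1 ^ 72 = 83
byte 1: (f2 ^ af) ^ 65 = 5d ^ 65 = 38
byte 2: (f3 ^ 26) ^ 61 = d5 ^ 61 = b4
byte 3: (a4 ^ b8) ^ 64 = 1c ^ 64 = 78
byte 4: (d6 ^ c6) ^ 79 = 10 ^ 79 = 69
byte 5: (d4 ^ a2) ^ 3f = 76 ^ 3f = 49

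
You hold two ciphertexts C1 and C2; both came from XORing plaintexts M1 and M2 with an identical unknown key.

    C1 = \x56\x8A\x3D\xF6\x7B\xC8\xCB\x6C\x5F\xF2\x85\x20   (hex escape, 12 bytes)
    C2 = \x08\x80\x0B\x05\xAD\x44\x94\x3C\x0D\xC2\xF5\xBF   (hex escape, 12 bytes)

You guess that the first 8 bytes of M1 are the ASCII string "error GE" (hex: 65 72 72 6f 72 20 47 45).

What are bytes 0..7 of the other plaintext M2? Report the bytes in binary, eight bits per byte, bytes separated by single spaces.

First, C1 ⊕ C2 = (M1 ⊕ K) ⊕ (M2 ⊕ K) = M1 ⊕ M2, so the key drops out. Then M2 = (M1 ⊕ M2) ⊕ M1 over the first 8 bytes.
byte 0: (56 ⊕ 08) ⊕ 65 = 5e ⊕ 65 = 3b
byte 1: (8a ⊕ 80) ⊕ 72 = 0a ⊕ 72 = 78
byte 2: (3d ⊕ 0b) ⊕ 72 = 36 ⊕ 72 = 44
byte 3: (f6 ⊕ 05) ⊕ 6f = f3 ⊕ 6f = 9c
byte 4: (7b ⊕ ad) ⊕ 72 = d6 ⊕ 72 = a4
byte 5: (c8 ⊕ 44) ⊕ 20 = 8c ⊕ 20 = ac
byte 6: (cb ⊕ 94) ⊕ 47 = 5f ⊕ 47 = 18
byte 7: (6c ⊕ 3c) ⊕ 45 = 50 ⊕ 45 = 15

00111011 01111000 01000100 10011100 10100100 10101100 00011000 00010101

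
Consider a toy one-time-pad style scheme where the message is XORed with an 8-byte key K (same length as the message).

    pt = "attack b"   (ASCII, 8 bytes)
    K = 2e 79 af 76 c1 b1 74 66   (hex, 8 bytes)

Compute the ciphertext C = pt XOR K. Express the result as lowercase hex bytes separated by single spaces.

XOR is its own inverse, so applying the key byte-wise gives the result directly.
byte 0:  97 XOR  46 =  79
byte 1: 116 XOR 121 =  13
byte 2: 116 XOR 175 = 219
byte 3:  97 XOR 118 =  23
byte 4:  99 XOR 193 = 162
byte 5: 107 XOR 177 = 218
byte 6:  32 XOR 116 =  84
byte 7:  98 XOR 102 =   4

4f 0d db 17 a2 da 54 04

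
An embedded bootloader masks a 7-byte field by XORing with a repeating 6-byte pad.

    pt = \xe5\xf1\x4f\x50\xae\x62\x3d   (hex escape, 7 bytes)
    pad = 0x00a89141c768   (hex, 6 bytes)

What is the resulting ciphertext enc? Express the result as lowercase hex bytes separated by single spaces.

e5 59 de 11 69 0a 3d

The 6-byte key repeats, so the effective keystream is 00 a8 91 41 c7 68 00.
byte 0: 229 XOR   0 = 229
byte 1: 241 XOR 168 =  89
byte 2:  79 XOR 145 = 222
byte 3:  80 XOR  65 =  17
byte 4: 174 XOR 199 = 105
byte 5:  98 XOR 104 =  10
byte 6:  61 XOR   0 =  61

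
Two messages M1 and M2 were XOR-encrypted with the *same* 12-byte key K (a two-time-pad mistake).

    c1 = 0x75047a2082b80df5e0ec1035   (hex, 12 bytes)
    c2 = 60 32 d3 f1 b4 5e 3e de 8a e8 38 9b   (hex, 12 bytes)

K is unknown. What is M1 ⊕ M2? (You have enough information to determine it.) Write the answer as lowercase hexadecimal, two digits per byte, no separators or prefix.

c1 ⊕ c2 = (M1 ⊕ K) ⊕ (M2 ⊕ K) = M1 ⊕ M2 — the shared key cancels under XOR.
byte 0: 75 xor 60 = 15
byte 1: 04 xor 32 = 36
byte 2: 7a xor d3 = a9
byte 3: 20 xor f1 = d1
byte 4: 82 xor b4 = 36
byte 5: b8 xor 5e = e6
byte 6: 0d xor 3e = 33
byte 7: f5 xor de = 2b
byte 8: e0 xor 8a = 6a
byte 9: ec xor e8 = 04
byte 10: 10 xor 38 = 28
byte 11: 35 xor 9b = ae

1536a9d136e6332b6a0428ae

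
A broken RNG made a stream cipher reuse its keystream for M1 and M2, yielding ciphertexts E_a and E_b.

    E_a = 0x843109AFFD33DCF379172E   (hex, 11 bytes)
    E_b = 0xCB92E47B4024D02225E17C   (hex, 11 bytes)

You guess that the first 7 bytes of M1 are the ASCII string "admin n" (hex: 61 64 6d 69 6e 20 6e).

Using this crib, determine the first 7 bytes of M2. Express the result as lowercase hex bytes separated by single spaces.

First, E_a ⊕ E_b = (M1 ⊕ K) ⊕ (M2 ⊕ K) = M1 ⊕ M2, so the key drops out. Then M2 = (M1 ⊕ M2) ⊕ M1 over the first 7 bytes.
byte 0: (84 XOR cb) XOR 61 = 4f XOR 61 = 2e
byte 1: (31 XOR 92) XOR 64 = a3 XOR 64 = c7
byte 2: (09 XOR e4) XOR 6d = ed XOR 6d = 80
byte 3: (af XOR 7b) XOR 69 = d4 XOR 69 = bd
byte 4: (fd XOR 40) XOR 6e = bd XOR 6e = d3
byte 5: (33 XOR 24) XOR 20 = 17 XOR 20 = 37
byte 6: (dc XOR d0) XOR 6e = 0c XOR 6e = 62

2e c7 80 bd d3 37 62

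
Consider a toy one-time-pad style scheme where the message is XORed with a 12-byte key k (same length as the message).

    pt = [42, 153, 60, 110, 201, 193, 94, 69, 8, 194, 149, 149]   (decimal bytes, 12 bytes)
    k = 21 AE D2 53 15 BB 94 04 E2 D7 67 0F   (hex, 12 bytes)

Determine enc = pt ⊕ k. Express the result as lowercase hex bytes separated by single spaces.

XOR is its own inverse, so applying the key byte-wise gives the result directly.
 42 ^  33 =  11
153 ^ 174 =  55
 60 ^ 210 = 238
110 ^  83 =  61
201 ^  21 = 220
193 ^ 187 = 122
 94 ^ 148 = 202
 69 ^   4 =  65
  8 ^ 226 = 234
194 ^ 215 =  21
149 ^ 103 = 242
149 ^  15 = 154

0b 37 ee 3d dc 7a ca 41 ea 15 f2 9a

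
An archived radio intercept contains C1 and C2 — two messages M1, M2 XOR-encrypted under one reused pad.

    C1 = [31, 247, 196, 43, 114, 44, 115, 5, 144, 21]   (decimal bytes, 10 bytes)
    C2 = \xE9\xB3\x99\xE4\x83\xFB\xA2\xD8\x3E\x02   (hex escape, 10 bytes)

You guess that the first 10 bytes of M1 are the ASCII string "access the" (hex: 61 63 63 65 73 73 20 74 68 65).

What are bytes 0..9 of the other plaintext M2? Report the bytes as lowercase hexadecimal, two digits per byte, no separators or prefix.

97273eaa82a4f1a9c672

First, C1 ⊕ C2 = (M1 ⊕ K) ⊕ (M2 ⊕ K) = M1 ⊕ M2, so the key drops out. Then M2 = (M1 ⊕ M2) ⊕ M1 over the first 10 bytes.
byte 0: (1f XOR e9) XOR 61 = f6 XOR 61 = 97
byte 1: (f7 XOR b3) XOR 63 = 44 XOR 63 = 27
byte 2: (c4 XOR 99) XOR 63 = 5d XOR 63 = 3e
byte 3: (2b XOR e4) XOR 65 = cf XOR 65 = aa
byte 4: (72 XOR 83) XOR 73 = f1 XOR 73 = 82
byte 5: (2c XOR fb) XOR 73 = d7 XOR 73 = a4
byte 6: (73 XOR a2) XOR 20 = d1 XOR 20 = f1
byte 7: (05 XOR d8) XOR 74 = dd XOR 74 = a9
byte 8: (90 XOR 3e) XOR 68 = ae XOR 68 = c6
byte 9: (15 XOR 02) XOR 65 = 17 XOR 65 = 72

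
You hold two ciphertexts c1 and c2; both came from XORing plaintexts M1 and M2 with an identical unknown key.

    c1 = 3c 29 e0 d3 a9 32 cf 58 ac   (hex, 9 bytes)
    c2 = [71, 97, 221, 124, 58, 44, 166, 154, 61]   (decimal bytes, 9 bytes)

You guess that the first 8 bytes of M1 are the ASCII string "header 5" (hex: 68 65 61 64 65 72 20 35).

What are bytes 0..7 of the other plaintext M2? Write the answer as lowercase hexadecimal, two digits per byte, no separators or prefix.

First, c1 ⊕ c2 = (M1 ⊕ K) ⊕ (M2 ⊕ K) = M1 ⊕ M2, so the key drops out. Then M2 = (M1 ⊕ M2) ⊕ M1 over the first 8 bytes.
byte 0: (3c XOR 47) XOR 68 = 7b XOR 68 = 13
byte 1: (29 XOR 61) XOR 65 = 48 XOR 65 = 2d
byte 2: (e0 XOR dd) XOR 61 = 3d XOR 61 = 5c
byte 3: (d3 XOR 7c) XOR 64 = af XOR 64 = cb
byte 4: (a9 XOR 3a) XOR 65 = 93 XOR 65 = f6
byte 5: (32 XOR 2c) XOR 72 = 1e XOR 72 = 6c
byte 6: (cf XOR a6) XOR 20 = 69 XOR 20 = 49
byte 7: (58 XOR 9a) XOR 35 = c2 XOR 35 = f7

132d5ccbf66c49f7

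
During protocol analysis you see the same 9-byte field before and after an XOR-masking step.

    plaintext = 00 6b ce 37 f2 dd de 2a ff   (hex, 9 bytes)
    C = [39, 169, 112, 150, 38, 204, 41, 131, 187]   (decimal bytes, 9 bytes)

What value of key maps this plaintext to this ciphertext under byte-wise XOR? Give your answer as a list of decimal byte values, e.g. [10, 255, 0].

Since C = plaintext ⊕ key, XORing both sides with plaintext gives key = plaintext ⊕ C.
00 ⊕ 27 = 27
6b ⊕ a9 = c2
ce ⊕ 70 = be
37 ⊕ 96 = a1
f2 ⊕ 26 = d4
dd ⊕ cc = 11
de ⊕ 29 = f7
2a ⊕ 83 = a9
ff ⊕ bb = 44

[39, 194, 190, 161, 212, 17, 247, 169, 68]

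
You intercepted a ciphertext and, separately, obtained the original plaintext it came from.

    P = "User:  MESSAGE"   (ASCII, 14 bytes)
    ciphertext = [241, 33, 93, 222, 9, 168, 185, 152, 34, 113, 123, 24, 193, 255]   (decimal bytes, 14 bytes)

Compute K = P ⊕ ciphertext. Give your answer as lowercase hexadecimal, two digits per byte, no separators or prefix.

a45238ac338899d56722285986ba

Since ciphertext = P ⊕ K, XORing both sides with P gives K = P ⊕ ciphertext.
 85 ⊕ 241 = 164
115 ⊕  33 =  82
101 ⊕  93 =  56
114 ⊕ 222 = 172
 58 ⊕   9 =  51
 32 ⊕ 168 = 136
 32 ⊕ 185 = 153
 77 ⊕ 152 = 213
 69 ⊕  34 = 103
 83 ⊕ 113 =  34
 83 ⊕ 123 =  40
 65 ⊕  24 =  89
 71 ⊕ 193 = 134
 69 ⊕ 255 = 186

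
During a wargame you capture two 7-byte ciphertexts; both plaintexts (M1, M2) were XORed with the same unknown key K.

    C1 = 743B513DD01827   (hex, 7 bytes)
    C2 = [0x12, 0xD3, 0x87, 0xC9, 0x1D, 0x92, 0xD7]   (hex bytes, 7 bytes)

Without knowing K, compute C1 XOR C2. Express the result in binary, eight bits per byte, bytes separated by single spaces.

C1 ⊕ C2 = (M1 ⊕ K) ⊕ (M2 ⊕ K) = M1 ⊕ M2 — the shared key cancels under XOR.
74 xor 12 = 66
3b xor d3 = e8
51 xor 87 = d6
3d xor c9 = f4
d0 xor 1d = cd
18 xor 92 = 8a
27 xor d7 = f0

01100110 11101000 11010110 11110100 11001101 10001010 11110000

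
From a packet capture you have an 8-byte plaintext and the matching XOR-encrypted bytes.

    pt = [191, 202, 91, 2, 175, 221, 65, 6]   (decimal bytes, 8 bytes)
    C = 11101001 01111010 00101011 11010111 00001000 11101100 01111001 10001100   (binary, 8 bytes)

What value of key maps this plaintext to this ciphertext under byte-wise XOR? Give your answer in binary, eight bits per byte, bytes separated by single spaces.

Since C = pt ⊕ key, XORing both sides with pt gives key = pt ⊕ C.
byte 0: bf ⊕ e9 = 56
byte 1: ca ⊕ 7a = b0
byte 2: 5b ⊕ 2b = 70
byte 3: 02 ⊕ d7 = d5
byte 4: af ⊕ 08 = a7
byte 5: dd ⊕ ec = 31
byte 6: 41 ⊕ 79 = 38
byte 7: 06 ⊕ 8c = 8a

01010110 10110000 01110000 11010101 10100111 00110001 00111000 10001010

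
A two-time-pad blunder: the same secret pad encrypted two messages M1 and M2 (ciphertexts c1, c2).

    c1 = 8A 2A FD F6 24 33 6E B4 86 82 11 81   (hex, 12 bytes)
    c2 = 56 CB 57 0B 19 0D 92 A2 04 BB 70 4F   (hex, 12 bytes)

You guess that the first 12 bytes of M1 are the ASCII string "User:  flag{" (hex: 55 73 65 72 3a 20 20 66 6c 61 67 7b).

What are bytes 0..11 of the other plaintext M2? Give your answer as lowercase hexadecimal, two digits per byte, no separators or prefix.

8992cf8f071edc70ee5806b5

First, c1 ⊕ c2 = (M1 ⊕ K) ⊕ (M2 ⊕ K) = M1 ⊕ M2, so the key drops out. Then M2 = (M1 ⊕ M2) ⊕ M1 over the first 12 bytes.
byte 0: (8a ^ 56) ^ 55 = dc ^ 55 = 89
byte 1: (2a ^ cb) ^ 73 = e1 ^ 73 = 92
byte 2: (fd ^ 57) ^ 65 = aa ^ 65 = cf
byte 3: (f6 ^ 0b) ^ 72 = fd ^ 72 = 8f
byte 4: (24 ^ 19) ^ 3a = 3d ^ 3a = 07
byte 5: (33 ^ 0d) ^ 20 = 3e ^ 20 = 1e
byte 6: (6e ^ 92) ^ 20 = fc ^ 20 = dc
byte 7: (b4 ^ a2) ^ 66 = 16 ^ 66 = 70
byte 8: (86 ^ 04) ^ 6c = 82 ^ 6c = ee
byte 9: (82 ^ bb) ^ 61 = 39 ^ 61 = 58
byte 10: (11 ^ 70) ^ 67 = 61 ^ 67 = 06
byte 11: (81 ^ 4f) ^ 7b = ce ^ 7b = b5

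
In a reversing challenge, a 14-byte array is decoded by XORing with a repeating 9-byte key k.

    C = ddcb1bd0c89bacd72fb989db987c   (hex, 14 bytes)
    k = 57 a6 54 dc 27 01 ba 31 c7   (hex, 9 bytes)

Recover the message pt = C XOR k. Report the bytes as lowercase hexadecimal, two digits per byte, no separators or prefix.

8a6d4f0cef9a16e6e8ee2f8f445b

The 9-byte key repeats, so the effective keystream is 57 a6 54 dc 27 01 ba 31 c7 57 a6 54 dc 27.
byte 0: 221 XOR  87 = 138
byte 1: 203 XOR 166 = 109
byte 2:  27 XOR  84 =  79
byte 3: 208 XOR 220 =  12
byte 4: 200 XOR  39 = 239
byte 5: 155 XOR   1 = 154
byte 6: 172 XOR 186 =  22
byte 7: 215 XOR  49 = 230
byte 8:  47 XOR 199 = 232
byte 9: 185 XOR  87 = 238
byte 10: 137 XOR 166 =  47
byte 11: 219 XOR  84 = 143
byte 12: 152 XOR 220 =  68
byte 13: 124 XOR  39 =  91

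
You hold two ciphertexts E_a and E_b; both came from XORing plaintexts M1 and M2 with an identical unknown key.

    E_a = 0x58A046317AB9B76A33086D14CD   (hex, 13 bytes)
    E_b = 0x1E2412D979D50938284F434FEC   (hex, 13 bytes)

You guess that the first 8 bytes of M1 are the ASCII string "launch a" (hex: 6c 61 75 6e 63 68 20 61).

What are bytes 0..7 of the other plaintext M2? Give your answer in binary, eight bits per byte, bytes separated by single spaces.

00101010 11100101 00100001 10000110 01100000 00000100 10011110 00110011

First, E_a ⊕ E_b = (M1 ⊕ K) ⊕ (M2 ⊕ K) = M1 ⊕ M2, so the key drops out. Then M2 = (M1 ⊕ M2) ⊕ M1 over the first 8 bytes.
byte 0: (58 XOR 1e) XOR 6c = 46 XOR 6c = 2a
byte 1: (a0 XOR 24) XOR 61 = 84 XOR 61 = e5
byte 2: (46 XOR 12) XOR 75 = 54 XOR 75 = 21
byte 3: (31 XOR d9) XOR 6e = e8 XOR 6e = 86
byte 4: (7a XOR 79) XOR 63 = 03 XOR 63 = 60
byte 5: (b9 XOR d5) XOR 68 = 6c XOR 68 = 04
byte 6: (b7 XOR 09) XOR 20 = be XOR 20 = 9e
byte 7: (6a XOR 38) XOR 61 = 52 XOR 61 = 33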